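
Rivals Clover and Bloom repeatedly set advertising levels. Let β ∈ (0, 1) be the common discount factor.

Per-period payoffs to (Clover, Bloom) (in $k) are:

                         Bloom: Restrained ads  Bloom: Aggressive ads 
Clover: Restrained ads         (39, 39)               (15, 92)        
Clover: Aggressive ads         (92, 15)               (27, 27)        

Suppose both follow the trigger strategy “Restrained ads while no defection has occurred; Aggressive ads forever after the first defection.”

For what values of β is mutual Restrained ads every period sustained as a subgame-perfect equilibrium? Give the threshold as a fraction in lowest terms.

53/65

Under grim trigger the critical discount factor is (T−C)/(T−P) with T = 92, C = 39, P = 27.
β* = (92−39)/(92−27) = 53/65.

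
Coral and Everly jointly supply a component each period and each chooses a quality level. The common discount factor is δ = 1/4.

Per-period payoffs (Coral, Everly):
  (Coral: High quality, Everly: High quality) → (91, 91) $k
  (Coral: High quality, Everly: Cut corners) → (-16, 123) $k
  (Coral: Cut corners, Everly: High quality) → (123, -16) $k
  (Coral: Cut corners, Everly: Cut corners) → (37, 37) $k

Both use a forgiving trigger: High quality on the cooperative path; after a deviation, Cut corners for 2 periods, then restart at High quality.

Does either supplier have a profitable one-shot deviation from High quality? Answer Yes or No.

A one-shot deviation gives 123 now, then 37 for 2 periods, then back to 91.
Gain from deviating: (123−91) today; loss: (91−37) in each of the next 2 periods.
No-deviation condition: (91−37)(δ+…+δ^2) ≥ 123−91, i.e. δ+…+δ^2 ≥ 16/27.
At δ = 1/4: δ+…+δ^2 = 0.3125 < 0.5926.
So cooperation is not sustainable.

Yes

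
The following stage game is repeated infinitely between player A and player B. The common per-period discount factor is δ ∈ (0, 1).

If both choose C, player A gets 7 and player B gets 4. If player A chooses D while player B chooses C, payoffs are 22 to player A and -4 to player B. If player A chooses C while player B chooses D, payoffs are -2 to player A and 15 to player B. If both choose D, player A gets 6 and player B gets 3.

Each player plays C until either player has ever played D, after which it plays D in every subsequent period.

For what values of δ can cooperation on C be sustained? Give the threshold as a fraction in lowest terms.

player A's threshold: (22−7)/(22−6) = 15/16.
player B's threshold: (15−4)/(15−3) = 11/12.
15/16 > 11/12, so player A binds and δ* = 15/16.

15/16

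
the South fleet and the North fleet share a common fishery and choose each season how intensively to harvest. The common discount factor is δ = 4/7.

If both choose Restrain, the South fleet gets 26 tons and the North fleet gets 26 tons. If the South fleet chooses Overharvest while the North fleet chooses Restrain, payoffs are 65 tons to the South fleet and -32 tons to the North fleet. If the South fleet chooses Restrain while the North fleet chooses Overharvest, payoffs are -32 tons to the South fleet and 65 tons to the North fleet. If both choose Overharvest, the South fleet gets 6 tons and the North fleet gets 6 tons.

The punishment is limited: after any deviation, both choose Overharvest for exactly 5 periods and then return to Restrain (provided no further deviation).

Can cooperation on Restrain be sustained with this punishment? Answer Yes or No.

Comparing payoff streams over the 6 periods until play realigns: cooperate → 26(1+δ+…+δ^5); deviate → 65 + 6(δ+…+δ^5).
Cooperation is sustained iff (26−6)(δ+…+δ^5) ≥ 65−26.
δ+…+δ^5 = 4/7·(1−(4/7)^5)/(1−4/7) = 1.2521, and (65−26)/(26−6) = 1.9500.
1.2521 < 1.9500, so cooperation is not sustainable.

No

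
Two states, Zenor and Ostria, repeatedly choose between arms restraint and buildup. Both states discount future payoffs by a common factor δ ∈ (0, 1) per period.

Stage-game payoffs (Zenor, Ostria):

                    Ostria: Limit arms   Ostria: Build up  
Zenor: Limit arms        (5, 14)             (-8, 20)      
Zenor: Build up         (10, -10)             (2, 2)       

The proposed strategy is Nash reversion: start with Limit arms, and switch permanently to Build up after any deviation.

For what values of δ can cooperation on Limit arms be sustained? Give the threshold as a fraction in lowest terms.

For Zenor: deviation gain 10−5 = 5, per-period punishment loss 5−2 = 3. IC gives δ ≥ 5/8.
For Ostria: gain 6, loss 12 per period, so δ ≥ 6/18 = 1/3.
The tighter constraint is Zenor's, so cooperation needs δ ≥ 5/8.

5/8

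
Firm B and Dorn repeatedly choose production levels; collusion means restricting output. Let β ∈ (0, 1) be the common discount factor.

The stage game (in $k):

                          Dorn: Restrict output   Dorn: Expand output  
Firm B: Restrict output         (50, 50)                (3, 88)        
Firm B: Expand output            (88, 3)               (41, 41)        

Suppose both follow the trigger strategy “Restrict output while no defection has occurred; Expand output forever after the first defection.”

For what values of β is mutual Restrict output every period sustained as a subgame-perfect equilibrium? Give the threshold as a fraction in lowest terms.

38/47

50/(1−β) ≥ 88 + 41β/(1−β)
50 ≥ 88 − 47β
β ≥ 38/47.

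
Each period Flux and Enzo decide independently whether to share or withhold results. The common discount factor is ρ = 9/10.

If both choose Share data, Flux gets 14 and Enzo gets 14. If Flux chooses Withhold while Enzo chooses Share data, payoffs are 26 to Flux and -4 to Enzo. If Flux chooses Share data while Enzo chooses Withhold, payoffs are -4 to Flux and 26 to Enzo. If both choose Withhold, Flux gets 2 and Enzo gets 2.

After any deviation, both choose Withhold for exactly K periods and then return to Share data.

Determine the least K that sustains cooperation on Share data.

2

No profitable deviation requires (14−2)(ρ+…+ρ^K) ≥ 26−14, i.e. ρ+…+ρ^K ≥ 1 ≈ 1.0000.
With ρ = 9/10, the partial sums are K=1: 0.9000, K=2: 1.7100.
K = 2 is the first length at which the sum reaches 1.0000.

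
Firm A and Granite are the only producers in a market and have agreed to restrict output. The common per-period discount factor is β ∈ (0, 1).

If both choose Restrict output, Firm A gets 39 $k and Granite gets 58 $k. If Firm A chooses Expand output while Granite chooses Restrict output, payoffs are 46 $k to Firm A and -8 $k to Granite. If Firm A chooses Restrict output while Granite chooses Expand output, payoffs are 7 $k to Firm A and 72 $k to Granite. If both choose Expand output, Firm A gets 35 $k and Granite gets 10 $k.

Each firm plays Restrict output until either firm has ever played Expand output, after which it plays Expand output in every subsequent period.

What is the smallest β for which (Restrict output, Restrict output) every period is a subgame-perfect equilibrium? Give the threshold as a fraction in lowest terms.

7/11

For Firm A: deviation gain 46−39 = 7, per-period punishment loss 39−35 = 4. IC gives β ≥ 7/11.
For Granite: gain 14, loss 48 per period, so β ≥ 14/62 = 7/31.
The tighter constraint is Firm A's, so cooperation needs β ≥ 7/11.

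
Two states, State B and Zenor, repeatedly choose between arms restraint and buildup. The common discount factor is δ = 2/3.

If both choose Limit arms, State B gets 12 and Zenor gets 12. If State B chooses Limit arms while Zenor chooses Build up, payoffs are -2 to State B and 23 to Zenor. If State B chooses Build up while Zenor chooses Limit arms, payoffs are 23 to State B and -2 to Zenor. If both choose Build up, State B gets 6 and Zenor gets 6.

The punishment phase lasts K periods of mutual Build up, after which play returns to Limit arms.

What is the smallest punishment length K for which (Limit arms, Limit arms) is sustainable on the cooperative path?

No profitable deviation requires (12−6)(δ+…+δ^K) ≥ 23−12, i.e. δ+…+δ^K ≥ 11/6 ≈ 1.8333.
With δ = 2/3, the partial sums are K=1: 0.6667, K=2: 1.1111, …, K=5: 1.7366, K=6: 1.8244, K=7: 1.8829.
K = 7 is the first length at which the sum reaches 1.8333.

7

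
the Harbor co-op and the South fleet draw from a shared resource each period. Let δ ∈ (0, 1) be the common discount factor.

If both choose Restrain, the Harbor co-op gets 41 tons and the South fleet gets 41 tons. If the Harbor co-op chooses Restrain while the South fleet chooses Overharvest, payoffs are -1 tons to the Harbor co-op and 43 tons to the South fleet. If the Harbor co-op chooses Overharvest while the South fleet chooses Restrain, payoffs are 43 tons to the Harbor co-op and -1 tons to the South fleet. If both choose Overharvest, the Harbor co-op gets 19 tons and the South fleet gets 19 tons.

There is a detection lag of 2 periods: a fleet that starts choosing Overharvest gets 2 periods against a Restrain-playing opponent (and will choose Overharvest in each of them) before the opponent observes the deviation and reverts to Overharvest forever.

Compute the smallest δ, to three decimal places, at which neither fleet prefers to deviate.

0.289

A deviator earns 43 for 2 periods, then 19 forever; cooperating earns 41 forever. Multiplying the IC by (1−δ):
41 ≥ 43(1−δ^2) + 19δ^2, so 24·δ^2 ≥ 2 and δ^2 ≥ 1/12.
δ ≥ (1/12)^(1/2) ≈ 0.289.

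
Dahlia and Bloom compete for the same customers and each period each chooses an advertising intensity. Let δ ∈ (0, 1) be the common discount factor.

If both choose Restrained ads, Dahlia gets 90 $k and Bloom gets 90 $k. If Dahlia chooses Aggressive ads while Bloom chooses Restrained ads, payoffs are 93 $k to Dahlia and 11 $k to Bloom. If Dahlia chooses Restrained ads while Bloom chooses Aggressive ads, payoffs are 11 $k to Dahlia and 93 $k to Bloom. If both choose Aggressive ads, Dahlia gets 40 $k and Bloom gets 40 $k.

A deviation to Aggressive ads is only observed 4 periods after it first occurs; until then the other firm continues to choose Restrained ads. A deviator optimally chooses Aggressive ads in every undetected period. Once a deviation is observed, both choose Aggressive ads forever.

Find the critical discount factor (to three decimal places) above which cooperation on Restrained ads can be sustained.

0.488

Deviating for the 4 undetected periods gains 93−90 = 3 per period over cooperation, then loses 90−40 = 50 per period forever once punishment starts.
Gain: 3(1 + δ + … + δ^3); loss: 50·δ^4/(1−δ).
No profitable deviation ⇔ 3(1−δ^4) ≤ 50·δ^4, i.e. δ^4 ≥ 3/(3+50) = 3/53.
Hence δ ≥ (3/53)^(1/4) ≈ 0.488.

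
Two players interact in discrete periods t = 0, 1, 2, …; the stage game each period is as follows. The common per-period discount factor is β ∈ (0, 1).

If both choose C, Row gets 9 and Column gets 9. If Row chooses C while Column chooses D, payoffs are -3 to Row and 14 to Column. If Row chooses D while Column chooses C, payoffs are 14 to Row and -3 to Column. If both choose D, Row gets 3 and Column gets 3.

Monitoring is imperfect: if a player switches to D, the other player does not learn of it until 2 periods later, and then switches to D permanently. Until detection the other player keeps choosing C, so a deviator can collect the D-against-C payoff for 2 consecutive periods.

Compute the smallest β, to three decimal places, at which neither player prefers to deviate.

The best deviation is to choose D for all 2 undetected periods, earning 14 each, then 3 forever once detected.
Deviation value: 14(1−β^2)/(1−β) + 3β^2/(1−β); cooperation value: 9/(1−β).
IC: 9 ≥ 14(1−β^2) + 3β^2 = 14 − 11β^2.
So β^2 ≥ 5/11, giving β ≥ (5/11)^(1/2) ≈ 0.674.

0.674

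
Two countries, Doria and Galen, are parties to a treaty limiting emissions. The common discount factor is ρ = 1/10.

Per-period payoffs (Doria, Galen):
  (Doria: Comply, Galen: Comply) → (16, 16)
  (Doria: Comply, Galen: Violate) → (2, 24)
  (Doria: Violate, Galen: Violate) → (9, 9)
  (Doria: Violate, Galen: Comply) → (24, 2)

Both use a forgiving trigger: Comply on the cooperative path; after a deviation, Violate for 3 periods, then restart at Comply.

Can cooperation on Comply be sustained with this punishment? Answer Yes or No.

A one-shot deviation gives 24 now, then 9 for 3 periods, then back to 16.
Gain from deviating: (24−16) today; loss: (16−9) in each of the next 3 periods.
No-deviation condition: (16−9)(ρ+…+ρ^3) ≥ 24−16, i.e. ρ+…+ρ^3 ≥ 8/7.
At ρ = 1/10: ρ+…+ρ^3 = 0.1110 < 1.1429.
So cooperation is not sustainable.

No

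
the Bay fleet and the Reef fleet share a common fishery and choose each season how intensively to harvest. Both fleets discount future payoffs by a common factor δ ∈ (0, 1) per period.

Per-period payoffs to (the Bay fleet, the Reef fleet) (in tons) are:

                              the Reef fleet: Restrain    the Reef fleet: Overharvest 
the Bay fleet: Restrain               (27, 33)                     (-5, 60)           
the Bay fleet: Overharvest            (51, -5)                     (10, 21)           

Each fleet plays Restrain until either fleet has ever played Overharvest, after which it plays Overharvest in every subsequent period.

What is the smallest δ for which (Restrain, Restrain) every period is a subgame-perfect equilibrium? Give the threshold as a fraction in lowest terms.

9/13

For the Bay fleet: deviation gain 51−27 = 24, per-period punishment loss 27−10 = 17. IC gives δ ≥ 24/41.
For the Reef fleet: gain 27, loss 12 per period, so δ ≥ 27/39 = 9/13.
The tighter constraint is the Reef fleet's, so cooperation needs δ ≥ 9/13.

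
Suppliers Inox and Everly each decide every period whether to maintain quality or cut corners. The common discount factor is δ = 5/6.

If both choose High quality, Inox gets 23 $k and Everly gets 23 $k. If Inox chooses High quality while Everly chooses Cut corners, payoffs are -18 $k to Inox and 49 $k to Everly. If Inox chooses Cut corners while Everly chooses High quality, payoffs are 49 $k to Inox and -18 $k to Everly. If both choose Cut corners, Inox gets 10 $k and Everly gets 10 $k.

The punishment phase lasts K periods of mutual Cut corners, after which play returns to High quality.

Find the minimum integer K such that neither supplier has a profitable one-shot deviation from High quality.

Need Σ_{k=1}^{K} δ^k ≥ (49−23)/(23−10) = 2.0000 at δ = 5/6.
At K = 2 the sum is 1.5278 < 2.0000; at K = 3 it is 2.1065 ≥ 2.0000.
So the minimum punishment length is K = 3.

3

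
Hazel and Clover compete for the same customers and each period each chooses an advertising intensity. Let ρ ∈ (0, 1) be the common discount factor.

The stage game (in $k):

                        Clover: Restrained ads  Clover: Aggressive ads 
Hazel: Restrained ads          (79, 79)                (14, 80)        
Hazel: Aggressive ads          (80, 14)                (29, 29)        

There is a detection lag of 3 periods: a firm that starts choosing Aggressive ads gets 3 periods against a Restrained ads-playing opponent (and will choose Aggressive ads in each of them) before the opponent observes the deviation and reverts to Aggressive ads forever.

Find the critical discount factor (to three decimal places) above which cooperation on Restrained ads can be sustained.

0.270

A deviator earns 80 for 3 periods, then 29 forever; cooperating earns 79 forever. Multiplying the IC by (1−ρ):
79 ≥ 80(1−ρ^3) + 29ρ^3, so 51·ρ^3 ≥ 1 and ρ^3 ≥ 1/51.
ρ ≥ (1/51)^(1/3) ≈ 0.270.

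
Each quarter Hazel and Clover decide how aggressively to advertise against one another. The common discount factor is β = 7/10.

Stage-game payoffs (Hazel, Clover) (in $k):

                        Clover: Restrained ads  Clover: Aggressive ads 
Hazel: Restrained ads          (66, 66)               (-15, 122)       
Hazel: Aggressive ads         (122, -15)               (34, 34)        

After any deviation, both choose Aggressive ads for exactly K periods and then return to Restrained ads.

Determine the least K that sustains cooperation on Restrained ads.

4

No profitable deviation requires (66−34)(β+…+β^K) ≥ 122−66, i.e. β+…+β^K ≥ 7/4 ≈ 1.7500.
With β = 7/10, the partial sums are K=1: 0.7000, K=2: 1.1900, K=3: 1.5330, K=4: 1.7731.
K = 4 is the first length at which the sum reaches 1.7500.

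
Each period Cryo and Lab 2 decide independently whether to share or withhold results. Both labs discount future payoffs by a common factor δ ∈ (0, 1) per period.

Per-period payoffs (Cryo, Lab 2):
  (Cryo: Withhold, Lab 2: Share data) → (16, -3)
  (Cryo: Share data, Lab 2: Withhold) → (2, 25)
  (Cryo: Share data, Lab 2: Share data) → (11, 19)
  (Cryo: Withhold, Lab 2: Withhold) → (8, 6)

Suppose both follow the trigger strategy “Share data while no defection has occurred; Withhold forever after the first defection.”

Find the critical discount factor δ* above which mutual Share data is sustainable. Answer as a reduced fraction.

5/8

For Cryo: deviation gain 16−11 = 5, per-period punishment loss 11−8 = 3. IC gives δ ≥ 5/8.
For Lab 2: gain 6, loss 13 per period, so δ ≥ 6/19.
The tighter constraint is Cryo's, so cooperation needs δ ≥ 5/8.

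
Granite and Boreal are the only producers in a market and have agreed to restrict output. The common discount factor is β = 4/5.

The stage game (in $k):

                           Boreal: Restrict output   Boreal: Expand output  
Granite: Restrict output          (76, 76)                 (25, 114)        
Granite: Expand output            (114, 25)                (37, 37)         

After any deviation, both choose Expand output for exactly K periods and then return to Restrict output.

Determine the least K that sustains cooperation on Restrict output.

Need Σ_{k=1}^{K} β^k ≥ (114−76)/(76−37) = 0.9744 at β = 4/5.
At K = 1 the sum is 0.8000 < 0.9744; at K = 2 it is 1.4400 ≥ 0.9744.
So the minimum punishment length is K = 2.

2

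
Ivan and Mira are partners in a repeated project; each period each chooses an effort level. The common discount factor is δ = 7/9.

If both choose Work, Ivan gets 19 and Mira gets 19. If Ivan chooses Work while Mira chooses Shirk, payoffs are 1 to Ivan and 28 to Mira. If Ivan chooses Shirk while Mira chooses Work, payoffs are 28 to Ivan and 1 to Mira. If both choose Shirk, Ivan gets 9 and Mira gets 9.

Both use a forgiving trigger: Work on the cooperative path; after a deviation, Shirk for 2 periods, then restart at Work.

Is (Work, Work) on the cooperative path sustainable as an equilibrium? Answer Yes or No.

IC: δ+…+δ^2 ≥ (28−19)/(19−9) = 9/10.
At δ = 7/9: partial sum = 1.3827 ≥ 0.9000. Cooperation sustainable.

Yes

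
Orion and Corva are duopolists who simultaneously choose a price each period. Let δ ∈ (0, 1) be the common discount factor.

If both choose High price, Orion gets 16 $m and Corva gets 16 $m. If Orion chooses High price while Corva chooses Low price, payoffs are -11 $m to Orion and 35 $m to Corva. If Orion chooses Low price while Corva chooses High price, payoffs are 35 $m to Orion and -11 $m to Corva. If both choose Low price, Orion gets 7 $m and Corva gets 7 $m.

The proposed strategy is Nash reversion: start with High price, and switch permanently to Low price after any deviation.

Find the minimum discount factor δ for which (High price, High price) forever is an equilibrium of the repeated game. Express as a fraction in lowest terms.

19/28

One-period gain from deviating is 35 − 16 = 19. The loss is 16 − 7 = 9 in every subsequent period, with present value 9·δ/(1−δ).
Deviation is unprofitable when 9·δ/(1−δ) ≥ 19, i.e. δ/(1−δ) ≥ 19/9.
Equivalently δ ≥ 19/(19+9) = 19/28.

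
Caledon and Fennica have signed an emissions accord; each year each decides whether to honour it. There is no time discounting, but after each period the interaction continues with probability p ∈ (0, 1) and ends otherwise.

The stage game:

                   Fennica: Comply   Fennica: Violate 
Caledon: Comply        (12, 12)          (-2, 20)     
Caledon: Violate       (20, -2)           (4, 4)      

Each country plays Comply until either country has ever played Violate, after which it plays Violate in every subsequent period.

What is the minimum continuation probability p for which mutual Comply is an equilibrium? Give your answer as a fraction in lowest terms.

1/2

Expected cooperation value is 12 + p·12 + p²·12 + … = 12/(1−p); deviation gives 20 + p·4/(1−p).
12 ≥ 20(1−p) + 4p ⇒ 16p ≥ 8 ⇒ p ≥ 8/16 = 1/2.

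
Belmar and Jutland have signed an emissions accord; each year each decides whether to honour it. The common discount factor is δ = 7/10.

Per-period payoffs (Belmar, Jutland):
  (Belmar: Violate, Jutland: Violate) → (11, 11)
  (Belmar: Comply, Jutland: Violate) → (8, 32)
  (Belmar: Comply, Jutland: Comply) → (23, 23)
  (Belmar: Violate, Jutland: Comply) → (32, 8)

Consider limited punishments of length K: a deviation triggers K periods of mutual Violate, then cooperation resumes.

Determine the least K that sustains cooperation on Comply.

IC: δ(1−δ^K)/(1−δ) ≥ (32−23)/(23−11) = 3/4.
With δ = 7/10: need 1 − δ^K ≥ 3/4·(1−7/10)/(7/10), i.e. δ^K ≤ 0.6786.
Since (7/10)^1 = 0.7000 and (7/10)^2 = 0.4900, the smallest such K is 2.

2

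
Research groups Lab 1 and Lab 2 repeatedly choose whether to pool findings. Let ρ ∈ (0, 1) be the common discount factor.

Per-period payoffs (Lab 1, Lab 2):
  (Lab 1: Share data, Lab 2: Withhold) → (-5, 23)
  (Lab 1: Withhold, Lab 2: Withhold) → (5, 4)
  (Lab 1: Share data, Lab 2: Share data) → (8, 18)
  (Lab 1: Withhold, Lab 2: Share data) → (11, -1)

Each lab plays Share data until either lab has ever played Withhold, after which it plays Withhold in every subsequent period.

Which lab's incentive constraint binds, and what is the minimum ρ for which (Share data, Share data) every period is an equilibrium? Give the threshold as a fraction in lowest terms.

For Lab 1: deviation gain 11−8 = 3, per-period punishment loss 8−5 = 3. IC gives ρ ≥ 3/6 = 1/2.
For Lab 2: gain 5, loss 14 per period, so ρ ≥ 5/19.
The tighter constraint is Lab 1's, so cooperation needs ρ ≥ 1/2.

Lab 1; ρ ≥ 1/2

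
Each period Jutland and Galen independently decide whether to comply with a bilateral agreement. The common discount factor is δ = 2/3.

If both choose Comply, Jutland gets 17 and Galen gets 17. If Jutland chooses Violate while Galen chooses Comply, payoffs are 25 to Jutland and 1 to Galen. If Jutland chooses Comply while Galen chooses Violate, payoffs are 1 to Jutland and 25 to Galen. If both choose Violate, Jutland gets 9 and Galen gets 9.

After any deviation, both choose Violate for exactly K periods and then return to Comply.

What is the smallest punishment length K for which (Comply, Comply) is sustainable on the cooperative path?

2

Need Σ_{k=1}^{K} δ^k ≥ (25−17)/(17−9) = 1.0000 at δ = 2/3.
At K = 1 the sum is 0.6667 < 1.0000; at K = 2 it is 1.1111 ≥ 1.0000.
So the minimum punishment length is K = 2.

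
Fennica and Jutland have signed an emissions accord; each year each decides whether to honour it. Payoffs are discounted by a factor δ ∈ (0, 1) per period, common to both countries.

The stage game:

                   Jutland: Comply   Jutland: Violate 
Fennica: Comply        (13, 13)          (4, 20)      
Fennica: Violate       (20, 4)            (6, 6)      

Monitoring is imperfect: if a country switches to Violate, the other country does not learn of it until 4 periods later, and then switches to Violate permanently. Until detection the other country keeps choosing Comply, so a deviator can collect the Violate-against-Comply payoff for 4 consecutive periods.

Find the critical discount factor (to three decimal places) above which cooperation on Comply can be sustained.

Deviating for the 4 undetected periods gains 20−13 = 7 per period over cooperation, then loses 13−6 = 7 per period forever once punishment starts.
Gain: 7(1 + δ + … + δ^3); loss: 7·δ^4/(1−δ).
No profitable deviation ⇔ 7(1−δ^4) ≤ 7·δ^4, i.e. δ^4 ≥ 7/(7+7) = 1/2.
Hence δ ≥ (1/2)^(1/4) ≈ 0.841.

0.841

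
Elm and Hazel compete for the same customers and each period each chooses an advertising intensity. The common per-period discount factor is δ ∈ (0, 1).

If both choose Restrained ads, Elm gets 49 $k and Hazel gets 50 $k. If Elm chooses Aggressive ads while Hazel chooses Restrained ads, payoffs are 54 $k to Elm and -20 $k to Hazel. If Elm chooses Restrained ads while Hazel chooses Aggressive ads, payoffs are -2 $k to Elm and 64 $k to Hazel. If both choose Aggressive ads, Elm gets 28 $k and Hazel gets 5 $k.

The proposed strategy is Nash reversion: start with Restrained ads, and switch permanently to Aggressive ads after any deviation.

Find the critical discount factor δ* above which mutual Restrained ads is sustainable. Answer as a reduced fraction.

Elm's threshold: (54−49)/(54−28) = 5/26.
Hazel's threshold: (64−50)/(64−5) = 14/59.
5/26 < 14/59, so Hazel binds and δ* = 14/59.

14/59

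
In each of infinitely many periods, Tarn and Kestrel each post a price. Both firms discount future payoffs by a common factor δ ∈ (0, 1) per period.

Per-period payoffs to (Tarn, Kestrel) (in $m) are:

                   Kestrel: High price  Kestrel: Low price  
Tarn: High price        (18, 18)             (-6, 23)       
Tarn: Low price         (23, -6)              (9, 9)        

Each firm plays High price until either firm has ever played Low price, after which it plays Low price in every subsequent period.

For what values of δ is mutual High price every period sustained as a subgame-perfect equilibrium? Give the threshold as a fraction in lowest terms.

18/(1−δ) ≥ 23 + 9δ/(1−δ)
18 ≥ 23 − 14δ
δ ≥ 5/14.

5/14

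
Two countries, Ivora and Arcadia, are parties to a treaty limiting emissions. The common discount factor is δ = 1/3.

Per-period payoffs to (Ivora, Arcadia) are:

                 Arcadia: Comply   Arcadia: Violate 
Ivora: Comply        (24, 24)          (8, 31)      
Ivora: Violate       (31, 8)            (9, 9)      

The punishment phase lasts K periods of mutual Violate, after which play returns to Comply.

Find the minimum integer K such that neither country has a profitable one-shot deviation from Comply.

3

IC: δ(1−δ^K)/(1−δ) ≥ (31−24)/(24−9) = 7/15.
With δ = 1/3: need 1 − δ^K ≥ 7/15·(1−1/3)/(1/3), i.e. δ^K ≤ 0.0667.
Since (1/3)^2 = 0.1111 and (1/3)^3 = 0.0370, the smallest such K is 3.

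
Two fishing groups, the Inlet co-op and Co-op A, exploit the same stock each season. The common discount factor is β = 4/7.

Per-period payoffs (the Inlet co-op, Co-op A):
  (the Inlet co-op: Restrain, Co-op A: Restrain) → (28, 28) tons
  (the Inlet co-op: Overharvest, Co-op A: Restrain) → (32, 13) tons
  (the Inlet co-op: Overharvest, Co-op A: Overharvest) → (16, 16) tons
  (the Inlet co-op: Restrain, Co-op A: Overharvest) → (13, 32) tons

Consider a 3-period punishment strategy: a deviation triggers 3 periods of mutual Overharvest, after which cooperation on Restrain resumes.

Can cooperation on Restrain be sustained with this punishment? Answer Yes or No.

Yes

A one-shot deviation gives 32 now, then 16 for 3 periods, then back to 28.
Gain from deviating: (32−28) today; loss: (28−16) in each of the next 3 periods.
No-deviation condition: (28−16)(β+…+β^3) ≥ 32−28, i.e. β+…+β^3 ≥ 1/3.
At β = 4/7: β+…+β^3 = 1.0845 ≥ 0.3333.
So cooperation is sustainable.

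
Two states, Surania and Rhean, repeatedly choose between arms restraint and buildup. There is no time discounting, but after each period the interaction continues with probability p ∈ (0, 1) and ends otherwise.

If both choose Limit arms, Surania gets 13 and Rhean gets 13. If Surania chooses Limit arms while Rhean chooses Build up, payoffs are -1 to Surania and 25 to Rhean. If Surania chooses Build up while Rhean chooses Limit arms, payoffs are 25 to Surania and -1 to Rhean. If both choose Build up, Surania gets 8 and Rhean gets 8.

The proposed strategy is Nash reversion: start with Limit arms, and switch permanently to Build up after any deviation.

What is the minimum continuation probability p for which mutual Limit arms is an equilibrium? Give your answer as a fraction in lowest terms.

Expected cooperation value is 13 + p·13 + p²·13 + … = 13/(1−p); deviation gives 25 + p·8/(1−p).
13 ≥ 25(1−p) + 8p ⇒ 17p ≥ 12 ⇒ p ≥ 12/17.

12/17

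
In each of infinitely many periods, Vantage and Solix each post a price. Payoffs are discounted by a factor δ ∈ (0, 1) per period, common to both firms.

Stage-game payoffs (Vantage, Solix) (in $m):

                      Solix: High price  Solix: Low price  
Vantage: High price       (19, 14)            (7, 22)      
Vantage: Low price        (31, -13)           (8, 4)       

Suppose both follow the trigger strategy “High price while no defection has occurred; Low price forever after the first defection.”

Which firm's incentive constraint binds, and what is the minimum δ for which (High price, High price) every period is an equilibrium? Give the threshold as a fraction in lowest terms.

Vantage; δ ≥ 12/23

Vantage's threshold: (31−19)/(31−8) = 12/23.
Solix's threshold: (22−14)/(22−4) = 4/9.
12/23 > 4/9, so Vantage binds and δ* = 12/23.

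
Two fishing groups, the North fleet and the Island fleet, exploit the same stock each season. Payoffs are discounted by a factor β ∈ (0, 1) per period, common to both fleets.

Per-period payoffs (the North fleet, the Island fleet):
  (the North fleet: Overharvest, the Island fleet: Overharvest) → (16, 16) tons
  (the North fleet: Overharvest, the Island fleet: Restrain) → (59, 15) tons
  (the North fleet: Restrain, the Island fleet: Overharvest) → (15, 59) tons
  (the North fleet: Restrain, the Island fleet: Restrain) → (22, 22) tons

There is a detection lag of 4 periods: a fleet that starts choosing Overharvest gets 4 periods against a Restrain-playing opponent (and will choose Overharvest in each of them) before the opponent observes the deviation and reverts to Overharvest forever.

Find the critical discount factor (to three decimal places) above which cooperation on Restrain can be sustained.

The best deviation is to choose Overharvest for all 4 undetected periods, earning 59 each, then 16 forever once detected.
Deviation value: 59(1−β^4)/(1−β) + 16β^4/(1−β); cooperation value: 22/(1−β).
IC: 22 ≥ 59(1−β^4) + 16β^4 = 59 − 43β^4.
So β^4 ≥ 37/43, giving β ≥ (37/43)^(1/4) ≈ 0.963.

0.963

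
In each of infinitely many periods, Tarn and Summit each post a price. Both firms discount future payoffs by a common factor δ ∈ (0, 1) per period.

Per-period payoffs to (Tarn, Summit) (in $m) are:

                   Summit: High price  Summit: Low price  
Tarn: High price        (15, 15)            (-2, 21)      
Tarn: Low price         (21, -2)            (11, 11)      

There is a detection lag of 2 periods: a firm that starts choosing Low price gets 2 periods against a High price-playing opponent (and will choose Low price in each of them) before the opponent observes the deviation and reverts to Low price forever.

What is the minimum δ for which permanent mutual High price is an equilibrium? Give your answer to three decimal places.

Deviating for the 2 undetected periods gains 21−15 = 6 per period over cooperation, then loses 15−11 = 4 per period forever once punishment starts.
Gain: 6(1 + δ + … + δ^1); loss: 4·δ^2/(1−δ).
No profitable deviation ⇔ 6(1−δ^2) ≤ 4·δ^2, i.e. δ^2 ≥ 6/(6+4) = 3/5.
Hence δ ≥ (3/5)^(1/2) ≈ 0.775.

0.775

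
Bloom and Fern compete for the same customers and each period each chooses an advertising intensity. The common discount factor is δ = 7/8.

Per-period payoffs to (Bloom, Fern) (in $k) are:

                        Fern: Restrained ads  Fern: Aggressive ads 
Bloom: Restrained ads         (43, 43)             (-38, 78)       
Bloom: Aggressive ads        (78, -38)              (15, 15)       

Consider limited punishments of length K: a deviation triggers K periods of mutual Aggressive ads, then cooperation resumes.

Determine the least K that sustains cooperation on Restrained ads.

IC: δ(1−δ^K)/(1−δ) ≥ (78−43)/(43−15) = 5/4.
With δ = 7/8: need 1 − δ^K ≥ 5/4·(1−7/8)/(7/8), i.e. δ^K ≤ 0.8214.
Since (7/8)^1 = 0.8750 and (7/8)^2 = 0.7656, the smallest such K is 2.

2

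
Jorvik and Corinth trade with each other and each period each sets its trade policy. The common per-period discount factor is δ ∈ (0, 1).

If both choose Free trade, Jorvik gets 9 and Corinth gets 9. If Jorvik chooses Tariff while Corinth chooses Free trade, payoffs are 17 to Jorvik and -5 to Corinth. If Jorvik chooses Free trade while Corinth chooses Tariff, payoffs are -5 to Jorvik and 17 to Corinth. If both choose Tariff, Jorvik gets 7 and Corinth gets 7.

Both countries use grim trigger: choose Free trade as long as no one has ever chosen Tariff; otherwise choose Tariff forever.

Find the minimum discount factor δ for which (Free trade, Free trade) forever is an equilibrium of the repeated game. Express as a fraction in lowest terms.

4/5

Cooperation forever yields 9 each period: 9/(1−δ).
Deviating yields 17 once, then 7 forever: 17 + 7δ/(1−δ).
No profitable deviation requires 9/(1−δ) ≥ 17 + 7δ/(1−δ).
Multiplying by (1−δ): 9 ≥ 17(1−δ) + 7δ = 17 − 10δ.
So 10δ ≥ 8, i.e. δ ≥ 8/10 = 4/5.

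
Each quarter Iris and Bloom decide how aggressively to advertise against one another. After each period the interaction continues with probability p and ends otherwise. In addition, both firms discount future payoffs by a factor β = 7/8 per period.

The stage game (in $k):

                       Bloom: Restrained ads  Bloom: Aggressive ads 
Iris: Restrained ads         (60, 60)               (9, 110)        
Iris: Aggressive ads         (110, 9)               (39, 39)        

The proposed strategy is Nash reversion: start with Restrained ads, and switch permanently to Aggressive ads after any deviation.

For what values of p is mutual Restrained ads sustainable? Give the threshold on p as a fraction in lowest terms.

400/497

With continuation probability p and discount β, the effective per-period discount factor is βp.
Grim-trigger IC: βp ≥ (110−60)/(110−39) = 50/71.
So p ≥ (50/71)/(7/8) = 400/497.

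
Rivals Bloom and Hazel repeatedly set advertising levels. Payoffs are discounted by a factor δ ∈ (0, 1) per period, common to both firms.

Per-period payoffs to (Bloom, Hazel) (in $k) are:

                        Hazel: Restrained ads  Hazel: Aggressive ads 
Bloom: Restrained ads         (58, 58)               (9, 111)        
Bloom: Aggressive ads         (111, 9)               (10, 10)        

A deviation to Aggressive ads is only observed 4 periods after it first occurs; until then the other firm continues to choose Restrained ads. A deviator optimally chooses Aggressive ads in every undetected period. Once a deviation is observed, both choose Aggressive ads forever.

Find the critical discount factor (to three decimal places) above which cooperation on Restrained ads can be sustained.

The best deviation is to choose Aggressive ads for all 4 undetected periods, earning 111 each, then 10 forever once detected.
Deviation value: 111(1−δ^4)/(1−δ) + 10δ^4/(1−δ); cooperation value: 58/(1−δ).
IC: 58 ≥ 111(1−δ^4) + 10δ^4 = 111 − 101δ^4.
So δ^4 ≥ 53/101, giving δ ≥ (53/101)^(1/4) ≈ 0.851.

0.851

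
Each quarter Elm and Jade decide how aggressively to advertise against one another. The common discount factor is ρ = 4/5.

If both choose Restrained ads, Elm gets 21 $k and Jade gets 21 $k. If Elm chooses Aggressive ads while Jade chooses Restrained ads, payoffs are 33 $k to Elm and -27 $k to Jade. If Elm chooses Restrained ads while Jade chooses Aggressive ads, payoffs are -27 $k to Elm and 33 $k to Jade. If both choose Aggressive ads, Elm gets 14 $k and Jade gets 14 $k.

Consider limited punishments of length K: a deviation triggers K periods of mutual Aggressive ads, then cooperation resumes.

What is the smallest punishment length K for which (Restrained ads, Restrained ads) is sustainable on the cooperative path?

3

No profitable deviation requires (21−14)(ρ+…+ρ^K) ≥ 33−21, i.e. ρ+…+ρ^K ≥ 12/7 ≈ 1.7143.
With ρ = 4/5, the partial sums are K=1: 0.8000, K=2: 1.4400, K=3: 1.9520.
K = 3 is the first length at which the sum reaches 1.7143.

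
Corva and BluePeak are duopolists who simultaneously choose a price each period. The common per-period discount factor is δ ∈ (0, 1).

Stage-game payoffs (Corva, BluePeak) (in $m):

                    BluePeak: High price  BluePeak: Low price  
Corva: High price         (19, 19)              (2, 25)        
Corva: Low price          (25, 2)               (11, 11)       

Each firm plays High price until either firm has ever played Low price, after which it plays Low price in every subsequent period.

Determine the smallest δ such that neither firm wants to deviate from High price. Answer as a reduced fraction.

19/(1−δ) ≥ 25 + 11δ/(1−δ)
19 ≥ 25 − 14δ
δ ≥ 6/14 = 3/7.

3/7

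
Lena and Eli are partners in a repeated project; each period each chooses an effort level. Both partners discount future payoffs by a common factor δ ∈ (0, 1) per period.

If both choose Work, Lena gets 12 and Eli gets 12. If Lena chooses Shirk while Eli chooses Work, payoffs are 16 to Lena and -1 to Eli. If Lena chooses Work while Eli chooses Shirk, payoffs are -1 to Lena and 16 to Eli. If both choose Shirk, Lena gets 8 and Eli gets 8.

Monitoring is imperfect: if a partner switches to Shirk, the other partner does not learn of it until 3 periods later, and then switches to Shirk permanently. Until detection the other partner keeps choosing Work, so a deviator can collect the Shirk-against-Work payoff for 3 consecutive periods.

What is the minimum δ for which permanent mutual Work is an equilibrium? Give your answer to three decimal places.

The best deviation is to choose Shirk for all 3 undetected periods, earning 16 each, then 8 forever once detected.
Deviation value: 16(1−δ^3)/(1−δ) + 8δ^3/(1−δ); cooperation value: 12/(1−δ).
IC: 12 ≥ 16(1−δ^3) + 8δ^3 = 16 − 8δ^3.
So δ^3 ≥ 4/8 = 1/2, giving δ ≥ (1/2)^(1/3) ≈ 0.794.

0.794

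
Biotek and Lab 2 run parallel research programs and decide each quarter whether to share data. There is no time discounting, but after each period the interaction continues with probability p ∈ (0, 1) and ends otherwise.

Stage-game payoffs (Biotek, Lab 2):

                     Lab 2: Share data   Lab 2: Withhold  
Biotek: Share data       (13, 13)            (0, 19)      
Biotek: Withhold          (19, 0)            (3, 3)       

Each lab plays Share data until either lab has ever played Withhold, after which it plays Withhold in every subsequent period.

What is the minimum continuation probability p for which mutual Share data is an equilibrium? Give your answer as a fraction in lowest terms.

3/8

With no time discounting, the continuation probability p plays the role of the discount factor.
Grim-trigger IC: 13/(1−p) ≥ 19 + 3p/(1−p) ⇒ p ≥ (19−13)/(19−3) = 3/8.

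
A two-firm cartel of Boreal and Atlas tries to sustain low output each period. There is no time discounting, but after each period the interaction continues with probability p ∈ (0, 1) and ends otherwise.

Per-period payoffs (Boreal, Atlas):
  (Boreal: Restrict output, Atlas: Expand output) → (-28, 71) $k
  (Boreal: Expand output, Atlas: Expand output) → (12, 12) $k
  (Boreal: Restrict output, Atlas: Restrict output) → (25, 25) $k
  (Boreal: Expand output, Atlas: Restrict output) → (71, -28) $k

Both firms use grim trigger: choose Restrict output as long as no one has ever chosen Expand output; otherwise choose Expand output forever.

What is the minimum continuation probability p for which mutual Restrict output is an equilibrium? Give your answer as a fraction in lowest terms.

46/59

Expected cooperation value is 25 + p·25 + p²·25 + … = 25/(1−p); deviation gives 71 + p·12/(1−p).
25 ≥ 71(1−p) + 12p ⇒ 59p ≥ 46 ⇒ p ≥ 46/59.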